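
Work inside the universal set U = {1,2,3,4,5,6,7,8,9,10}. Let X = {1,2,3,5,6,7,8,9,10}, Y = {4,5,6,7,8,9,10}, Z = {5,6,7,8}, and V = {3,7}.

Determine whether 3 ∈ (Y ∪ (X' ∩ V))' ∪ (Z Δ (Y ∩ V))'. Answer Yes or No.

Yes

3 ∈ X, so 3 ∉ X'
3 ∉ X' and 3 ∈ V, so 3 ∉ X' ∩ V
3 ∉ Y and 3 ∉ (X' ∩ V), so 3 ∉ Y ∪ (X' ∩ V)
3 ∈ (Y ∪ (X' ∩ V))' since 3 ∉ (Y ∪ (X' ∩ V))
3 ∉ Y and 3 ∈ V, so 3 ∉ Y ∩ V
3 ∉ Z and 3 ∉ (Y ∩ V), so 3 ∉ Z Δ (Y ∩ V)
3 ∈ (Z Δ (Y ∩ V))' since 3 ∉ (Z Δ (Y ∩ V))
3 ∈ (Y ∪ (X' ∩ V))' and 3 ∈ (Z Δ (Y ∩ V))', so 3 ∈ (Y ∪ (X' ∩ V))' ∪ (Z Δ (Y ∩ V))'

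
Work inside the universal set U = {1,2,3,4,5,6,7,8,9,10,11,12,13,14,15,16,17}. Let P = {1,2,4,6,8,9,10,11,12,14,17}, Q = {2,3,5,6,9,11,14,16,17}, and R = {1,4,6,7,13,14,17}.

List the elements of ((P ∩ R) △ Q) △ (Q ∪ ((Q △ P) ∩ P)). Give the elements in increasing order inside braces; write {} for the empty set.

P ∩ R = {1,4,6,14,17}
(P ∩ R) △ Q = {1,2,3,4,5,9,11,16}
Q △ P = {1,3,4,5,8,10,12,16}
(Q △ P) ∩ P = {1,4,8,10,12}
Q ∪ ((Q △ P) ∩ P) = {1,2,3,4,5,6,8,9,10,11,12,14,16,17}
((P ∩ R) △ Q) △ (Q ∪ ((Q △ P) ∩ P)) = {6,8,10,12,14,17}

{6,8,10,12,14,17}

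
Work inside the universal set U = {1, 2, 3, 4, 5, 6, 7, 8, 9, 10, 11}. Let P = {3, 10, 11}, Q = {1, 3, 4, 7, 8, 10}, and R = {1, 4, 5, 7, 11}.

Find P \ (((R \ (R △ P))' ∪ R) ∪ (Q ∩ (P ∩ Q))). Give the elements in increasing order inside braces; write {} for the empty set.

R △ P = {1, 3, 4, 5, 7, 10}
R \ (R △ P) = {11}
(R \ (R △ P))' = {1, 2, 3, 4, 5, 6, 7, 8, 9, 10}
(R \ (R △ P))' ∪ R = {1, 2, 3, 4, 5, 6, 7, 8, 9, 10, 11}
P ∩ Q = {3, 10}
Q ∩ (P ∩ Q) = {3, 10}
((R \ (R △ P))' ∪ R) ∪ (Q ∩ (P ∩ Q)) = {1, 2, 3, 4, 5, 6, 7, 8, 9, 10, 11}
P \ (((R \ (R △ P))' ∪ R) ∪ (Q ∩ (P ∩ Q))) = {}

{}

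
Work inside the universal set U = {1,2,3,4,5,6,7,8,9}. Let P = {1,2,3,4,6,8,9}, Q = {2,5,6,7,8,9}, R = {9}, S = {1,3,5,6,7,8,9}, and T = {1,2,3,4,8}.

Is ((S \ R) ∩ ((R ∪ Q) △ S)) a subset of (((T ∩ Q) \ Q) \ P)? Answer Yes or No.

No

S \ R = {1,3,5,6,7,8}
R ∪ Q = {2,5,6,7,8,9}
(R ∪ Q) △ S = {1,2,3}
(S \ R) ∩ ((R ∪ Q) △ S) = {1,3}
T ∩ Q = {2,8}
(T ∩ Q) \ Q = {}
((T ∩ Q) \ Q) \ P = {}
1 ∈ (S \ R) ∩ ((R ∪ Q) △ S) but 1 ∉ ((T ∩ Q) \ Q) \ P, so the inclusion fails.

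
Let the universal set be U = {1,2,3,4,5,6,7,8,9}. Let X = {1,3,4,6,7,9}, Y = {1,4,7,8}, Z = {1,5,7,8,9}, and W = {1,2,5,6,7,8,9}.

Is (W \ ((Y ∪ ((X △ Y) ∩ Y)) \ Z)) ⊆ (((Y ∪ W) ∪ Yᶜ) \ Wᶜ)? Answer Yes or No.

Yes

X △ Y = {3,6,8,9}
(X △ Y) ∩ Y = {8}
Y ∪ ((X △ Y) ∩ Y) = {1,4,7,8}
(Y ∪ ((X △ Y) ∩ Y)) \ Z = {4}
W \ ((Y ∪ ((X △ Y) ∩ Y)) \ Z) = {1,2,5,6,7,8,9}
Y ∪ W = {1,2,4,5,6,7,8,9}
Yᶜ = {2,3,5,6,9}
(Y ∪ W) ∪ Yᶜ = {1,2,3,4,5,6,7,8,9}
Wᶜ = {3,4}
((Y ∪ W) ∪ Yᶜ) \ Wᶜ = {1,2,5,6,7,8,9}
Every element of {1,2,5,6,7,8,9} is in {1,2,5,6,7,8,9}, so W \ ((Y ∪ ((X △ Y) ∩ Y)) \ Z) ⊆ ((Y ∪ W) ∪ Yᶜ) \ Wᶜ.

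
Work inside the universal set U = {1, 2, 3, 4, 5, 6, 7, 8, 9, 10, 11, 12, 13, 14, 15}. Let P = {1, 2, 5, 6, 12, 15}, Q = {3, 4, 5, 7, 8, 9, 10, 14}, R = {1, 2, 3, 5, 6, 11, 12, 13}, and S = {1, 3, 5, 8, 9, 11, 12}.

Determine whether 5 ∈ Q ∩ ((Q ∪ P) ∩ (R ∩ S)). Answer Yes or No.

5 ∈ Q and 5 ∈ P, so 5 ∈ Q ∪ P
5 ∈ R and 5 ∈ S, so 5 ∈ R ∩ S
5 ∈ (Q ∪ P) and 5 ∈ (R ∩ S), so 5 ∈ (Q ∪ P) ∩ (R ∩ S)
5 ∈ Q and 5 ∈ ((Q ∪ P) ∩ (R ∩ S)), so 5 ∈ Q ∩ ((Q ∪ P) ∩ (R ∩ S))

Yes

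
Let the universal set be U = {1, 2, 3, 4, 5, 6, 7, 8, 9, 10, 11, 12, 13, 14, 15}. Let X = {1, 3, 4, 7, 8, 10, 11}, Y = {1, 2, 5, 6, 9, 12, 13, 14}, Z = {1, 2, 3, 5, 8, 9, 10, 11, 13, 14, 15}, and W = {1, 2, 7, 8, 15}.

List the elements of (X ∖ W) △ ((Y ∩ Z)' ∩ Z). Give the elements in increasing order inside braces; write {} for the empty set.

{4, 8, 15}

X ∖ W = {3, 4, 10, 11}
Y ∩ Z = {1, 2, 5, 9, 13, 14}
(Y ∩ Z)' = {3, 4, 6, 7, 8, 10, 11, 12, 15}
(Y ∩ Z)' ∩ Z = {3, 8, 10, 11, 15}
(X ∖ W) △ ((Y ∩ Z)' ∩ Z) = {4, 8, 15}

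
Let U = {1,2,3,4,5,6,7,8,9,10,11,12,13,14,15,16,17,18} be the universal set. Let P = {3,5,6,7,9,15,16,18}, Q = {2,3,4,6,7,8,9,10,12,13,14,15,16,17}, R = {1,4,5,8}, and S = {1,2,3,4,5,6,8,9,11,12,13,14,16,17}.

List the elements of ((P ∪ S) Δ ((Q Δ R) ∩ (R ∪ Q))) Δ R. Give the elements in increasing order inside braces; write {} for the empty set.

{1,5,10,11,18}

P ∪ S = {1,2,3,4,5,6,7,8,9,11,12,13,14,15,16,17,18}
Q Δ R = {1,2,3,5,6,7,9,10,12,13,14,15,16,17}
R ∪ Q = {1,2,3,4,5,6,7,8,9,10,12,13,14,15,16,17}
(Q Δ R) ∩ (R ∪ Q) = {1,2,3,5,6,7,9,10,12,13,14,15,16,17}
(P ∪ S) Δ ((Q Δ R) ∩ (R ∪ Q)) = {4,8,10,11,18}
((P ∪ S) Δ ((Q Δ R) ∩ (R ∪ Q))) Δ R = {1,5,10,11,18}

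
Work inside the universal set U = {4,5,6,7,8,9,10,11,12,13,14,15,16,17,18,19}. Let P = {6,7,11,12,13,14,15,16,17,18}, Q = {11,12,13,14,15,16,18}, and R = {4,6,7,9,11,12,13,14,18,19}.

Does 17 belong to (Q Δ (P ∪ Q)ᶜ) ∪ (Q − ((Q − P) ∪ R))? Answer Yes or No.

No

17 ∈ P and 17 ∉ Q, so 17 ∈ P ∪ Q
17 ∉ (P ∪ Q)ᶜ since 17 ∈ (P ∪ Q)
17 ∉ Q and 17 ∉ (P ∪ Q)ᶜ, so 17 ∉ Q Δ (P ∪ Q)ᶜ
17 ∉ Q and 17 ∈ P, so 17 ∉ Q − P
17 ∉ (Q − P) and 17 ∉ R, so 17 ∉ (Q − P) ∪ R
17 ∉ Q and 17 ∉ ((Q − P) ∪ R), so 17 ∉ Q − ((Q − P) ∪ R)
17 ∉ (Q Δ (P ∪ Q)ᶜ) and 17 ∉ (Q − ((Q − P) ∪ R)), so 17 ∉ (Q Δ (P ∪ Q)ᶜ) ∪ (Q − ((Q − P) ∪ R))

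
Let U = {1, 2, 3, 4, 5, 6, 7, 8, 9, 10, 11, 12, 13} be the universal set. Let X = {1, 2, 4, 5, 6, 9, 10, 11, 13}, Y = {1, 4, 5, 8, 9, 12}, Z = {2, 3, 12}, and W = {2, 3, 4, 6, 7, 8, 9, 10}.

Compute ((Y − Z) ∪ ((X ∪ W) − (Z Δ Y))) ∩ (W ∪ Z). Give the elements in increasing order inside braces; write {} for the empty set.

Y − Z = {1, 4, 5, 8, 9}
X ∪ W = {1, 2, 3, 4, 5, 6, 7, 8, 9, 10, 11, 13}
Z Δ Y = {1, 2, 3, 4, 5, 8, 9}
(X ∪ W) − (Z Δ Y) = {6, 7, 10, 11, 13}
(Y − Z) ∪ ((X ∪ W) − (Z Δ Y)) = {1, 4, 5, 6, 7, 8, 9, 10, 11, 13}
W ∪ Z = {2, 3, 4, 6, 7, 8, 9, 10, 12}
((Y − Z) ∪ ((X ∪ W) − (Z Δ Y))) ∩ (W ∪ Z) = {4, 6, 7, 8, 9, 10}

{4, 6, 7, 8, 9, 10}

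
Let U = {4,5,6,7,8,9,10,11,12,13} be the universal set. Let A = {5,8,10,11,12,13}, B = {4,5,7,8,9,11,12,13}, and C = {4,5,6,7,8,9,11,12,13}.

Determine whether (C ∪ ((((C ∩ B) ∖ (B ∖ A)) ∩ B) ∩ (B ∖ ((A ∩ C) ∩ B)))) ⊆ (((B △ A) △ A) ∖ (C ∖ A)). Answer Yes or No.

C ∩ B = {4,5,7,8,9,11,12,13}
B ∖ A = {4,7,9}
(C ∩ B) ∖ (B ∖ A) = {5,8,11,12,13}
((C ∩ B) ∖ (B ∖ A)) ∩ B = {5,8,11,12,13}
A ∩ C = {5,8,11,12,13}
(A ∩ C) ∩ B = {5,8,11,12,13}
B ∖ ((A ∩ C) ∩ B) = {4,7,9}
(((C ∩ B) ∖ (B ∖ A)) ∩ B) ∩ (B ∖ ((A ∩ C) ∩ B)) = {}
C ∪ ((((C ∩ B) ∖ (B ∖ A)) ∩ B) ∩ (B ∖ ((A ∩ C) ∩ B))) = {4,5,6,7,8,9,11,12,13}
B △ A = {4,7,9,10}
(B △ A) △ A = {4,5,7,8,9,11,12,13}
C ∖ A = {4,6,7,9}
((B △ A) △ A) ∖ (C ∖ A) = {5,8,11,12,13}
4 ∈ C ∪ ((((C ∩ B) ∖ (B ∖ A)) ∩ B) ∩ (B ∖ ((A ∩ C) ∩ B))) but 4 ∉ ((B △ A) △ A) ∖ (C ∖ A), so the inclusion fails.

No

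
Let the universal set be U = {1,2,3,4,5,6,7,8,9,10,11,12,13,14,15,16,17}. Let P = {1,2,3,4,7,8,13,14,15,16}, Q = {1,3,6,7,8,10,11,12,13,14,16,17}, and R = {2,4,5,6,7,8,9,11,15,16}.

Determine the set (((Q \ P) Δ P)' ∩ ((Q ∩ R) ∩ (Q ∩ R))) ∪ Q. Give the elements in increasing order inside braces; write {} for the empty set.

Q \ P = {6,10,11,12,17}
(Q \ P) Δ P = {1,2,3,4,6,7,8,10,11,12,13,14,15,16,17}
((Q \ P) Δ P)' = {5,9}
Q ∩ R = {6,7,8,11,16}
(Q ∩ R) ∩ (Q ∩ R) = {6,7,8,11,16}
((Q \ P) Δ P)' ∩ ((Q ∩ R) ∩ (Q ∩ R)) = {}
(((Q \ P) Δ P)' ∩ ((Q ∩ R) ∩ (Q ∩ R))) ∪ Q = {1,3,6,7,8,10,11,12,13,14,16,17}

{1,3,6,7,8,10,11,12,13,14,16,17}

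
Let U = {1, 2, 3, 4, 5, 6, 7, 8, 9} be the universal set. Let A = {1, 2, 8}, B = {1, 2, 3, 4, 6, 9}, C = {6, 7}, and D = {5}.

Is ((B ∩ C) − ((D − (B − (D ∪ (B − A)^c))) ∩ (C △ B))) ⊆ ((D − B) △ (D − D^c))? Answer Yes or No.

No

B ∩ C = {6}
B − A = {3, 4, 6, 9}
(B − A)^c = {1, 2, 5, 7, 8}
D ∪ (B − A)^c = {1, 2, 5, 7, 8}
B − (D ∪ (B − A)^c) = {3, 4, 6, 9}
D − (B − (D ∪ (B − A)^c)) = {5}
C △ B = {1, 2, 3, 4, 7, 9}
(D − (B − (D ∪ (B − A)^c))) ∩ (C △ B) = {}
(B ∩ C) − ((D − (B − (D ∪ (B − A)^c))) ∩ (C △ B)) = {6}
D − B = {5}
D^c = {1, 2, 3, 4, 6, 7, 8, 9}
D − D^c = {5}
(D − B) △ (D − D^c) = {}
6 ∈ (B ∩ C) − ((D − (B − (D ∪ (B − A)^c))) ∩ (C △ B)) but 6 ∉ (D − B) △ (D − D^c), so the inclusion fails.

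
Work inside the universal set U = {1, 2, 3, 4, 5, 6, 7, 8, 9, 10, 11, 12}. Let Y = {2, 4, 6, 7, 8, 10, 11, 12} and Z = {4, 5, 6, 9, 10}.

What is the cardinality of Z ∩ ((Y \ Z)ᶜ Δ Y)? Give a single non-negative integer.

Y \ Z = {2, 7, 8, 11, 12}
(Y \ Z)ᶜ = {1, 3, 4, 5, 6, 9, 10}
(Y \ Z)ᶜ Δ Y = {1, 2, 3, 5, 7, 8, 9, 11, 12}
Z ∩ ((Y \ Z)ᶜ Δ Y) = {5, 9}
|Z ∩ ((Y \ Z)ᶜ Δ Y)| = 2

2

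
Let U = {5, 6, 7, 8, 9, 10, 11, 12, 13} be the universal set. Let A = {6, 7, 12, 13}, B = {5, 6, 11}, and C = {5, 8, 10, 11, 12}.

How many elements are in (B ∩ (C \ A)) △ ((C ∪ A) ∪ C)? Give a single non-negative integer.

6

C \ A = {5, 8, 10, 11}
B ∩ (C \ A) = {5, 11}
C ∪ A = {5, 6, 7, 8, 10, 11, 12, 13}
(C ∪ A) ∪ C = {5, 6, 7, 8, 10, 11, 12, 13}
(B ∩ (C \ A)) △ ((C ∪ A) ∪ C) = {6, 7, 8, 10, 12, 13}
|(B ∩ (C \ A)) △ ((C ∪ A) ∪ C)| = 6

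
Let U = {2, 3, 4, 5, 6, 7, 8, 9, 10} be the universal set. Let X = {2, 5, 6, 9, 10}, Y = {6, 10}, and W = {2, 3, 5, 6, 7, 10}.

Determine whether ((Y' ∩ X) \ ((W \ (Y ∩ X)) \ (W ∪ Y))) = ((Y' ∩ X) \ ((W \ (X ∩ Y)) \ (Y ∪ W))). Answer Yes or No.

Y' = {2, 3, 4, 5, 7, 8, 9}
Y' ∩ X = {2, 5, 9}
Y ∩ X = {6, 10}
W \ (Y ∩ X) = {2, 3, 5, 7}
W ∪ Y = {2, 3, 5, 6, 7, 10}
(W \ (Y ∩ X)) \ (W ∪ Y) = {}
(Y' ∩ X) \ ((W \ (Y ∩ X)) \ (W ∪ Y)) = {2, 5, 9}
X ∩ Y = {6, 10}
W \ (X ∩ Y) = {2, 3, 5, 7}
Y ∪ W = {2, 3, 5, 6, 7, 10}
(W \ (X ∩ Y)) \ (Y ∪ W) = {}
(Y' ∩ X) \ ((W \ (X ∩ Y)) \ (Y ∪ W)) = {2, 5, 9}
Both equal {2, 5, 9}, so (Y' ∩ X) \ ((W \ (Y ∩ X)) \ (W ∪ Y)) = (Y' ∩ X) \ ((W \ (X ∩ Y)) \ (Y ∪ W)).

Yes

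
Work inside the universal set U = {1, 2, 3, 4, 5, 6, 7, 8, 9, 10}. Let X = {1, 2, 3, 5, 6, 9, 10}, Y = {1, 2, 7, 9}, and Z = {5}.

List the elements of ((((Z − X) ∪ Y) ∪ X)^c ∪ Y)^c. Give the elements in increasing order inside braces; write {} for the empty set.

Z − X = {}
(Z − X) ∪ Y = {1, 2, 7, 9}
((Z − X) ∪ Y) ∪ X = {1, 2, 3, 5, 6, 7, 9, 10}
(((Z − X) ∪ Y) ∪ X)^c = {4, 8}
(((Z − X) ∪ Y) ∪ X)^c ∪ Y = {1, 2, 4, 7, 8, 9}
((((Z − X) ∪ Y) ∪ X)^c ∪ Y)^c = {3, 5, 6, 10}

{3, 5, 6, 10}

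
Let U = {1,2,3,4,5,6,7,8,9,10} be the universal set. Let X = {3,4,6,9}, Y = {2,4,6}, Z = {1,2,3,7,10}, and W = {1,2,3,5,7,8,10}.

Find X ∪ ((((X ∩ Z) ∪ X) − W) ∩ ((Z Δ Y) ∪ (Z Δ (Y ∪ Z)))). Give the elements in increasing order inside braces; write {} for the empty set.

X ∩ Z = {3}
(X ∩ Z) ∪ X = {3,4,6,9}
((X ∩ Z) ∪ X) − W = {4,6,9}
Z Δ Y = {1,3,4,6,7,10}
Y ∪ Z = {1,2,3,4,6,7,10}
Z Δ (Y ∪ Z) = {4,6}
(Z Δ Y) ∪ (Z Δ (Y ∪ Z)) = {1,3,4,6,7,10}
(((X ∩ Z) ∪ X) − W) ∩ ((Z Δ Y) ∪ (Z Δ (Y ∪ Z))) = {4,6}
X ∪ ((((X ∩ Z) ∪ X) − W) ∩ ((Z Δ Y) ∪ (Z Δ (Y ∪ Z)))) = {3,4,6,9}

{3,4,6,9}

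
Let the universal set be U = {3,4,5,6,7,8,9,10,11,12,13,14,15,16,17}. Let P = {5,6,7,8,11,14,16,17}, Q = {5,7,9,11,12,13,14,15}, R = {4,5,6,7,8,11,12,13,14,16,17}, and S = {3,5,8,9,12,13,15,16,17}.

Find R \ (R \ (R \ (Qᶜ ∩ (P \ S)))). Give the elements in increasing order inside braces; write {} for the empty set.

{4,5,7,8,11,12,13,14,16,17}

Qᶜ = {3,4,6,8,10,16,17}
P \ S = {6,7,11,14}
Qᶜ ∩ (P \ S) = {6}
R \ (Qᶜ ∩ (P \ S)) = {4,5,7,8,11,12,13,14,16,17}
R \ (R \ (Qᶜ ∩ (P \ S))) = {6}
R \ (R \ (R \ (Qᶜ ∩ (P \ S)))) = {4,5,7,8,11,12,13,14,16,17}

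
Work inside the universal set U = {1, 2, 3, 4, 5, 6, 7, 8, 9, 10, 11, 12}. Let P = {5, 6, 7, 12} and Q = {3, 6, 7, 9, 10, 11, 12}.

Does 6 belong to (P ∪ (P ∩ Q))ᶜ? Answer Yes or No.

No

6 ∈ P and 6 ∈ Q, so 6 ∈ P ∩ Q
6 ∈ P and 6 ∈ (P ∩ Q), so 6 ∈ P ∪ (P ∩ Q)
6 ∉ (P ∪ (P ∩ Q))ᶜ since 6 ∈ (P ∪ (P ∩ Q))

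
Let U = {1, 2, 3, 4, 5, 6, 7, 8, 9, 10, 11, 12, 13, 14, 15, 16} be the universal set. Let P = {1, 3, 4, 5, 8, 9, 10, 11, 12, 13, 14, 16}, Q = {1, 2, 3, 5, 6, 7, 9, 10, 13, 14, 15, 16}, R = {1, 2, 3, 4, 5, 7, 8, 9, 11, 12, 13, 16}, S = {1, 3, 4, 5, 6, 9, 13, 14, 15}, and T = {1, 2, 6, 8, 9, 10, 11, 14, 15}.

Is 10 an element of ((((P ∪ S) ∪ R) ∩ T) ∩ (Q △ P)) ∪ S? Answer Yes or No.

10 ∈ P and 10 ∉ S, so 10 ∈ P ∪ S
10 ∈ (P ∪ S) and 10 ∉ R, so 10 ∈ (P ∪ S) ∪ R
10 ∈ ((P ∪ S) ∪ R) and 10 ∈ T, so 10 ∈ ((P ∪ S) ∪ R) ∩ T
10 ∈ Q and 10 ∈ P, so 10 ∉ Q △ P
10 ∈ (((P ∪ S) ∪ R) ∩ T) and 10 ∉ (Q △ P), so 10 ∉ (((P ∪ S) ∪ R) ∩ T) ∩ (Q △ P)
10 ∉ ((((P ∪ S) ∪ R) ∩ T) ∩ (Q △ P)) and 10 ∉ S, so 10 ∉ ((((P ∪ S) ∪ R) ∩ T) ∩ (Q △ P)) ∪ S

No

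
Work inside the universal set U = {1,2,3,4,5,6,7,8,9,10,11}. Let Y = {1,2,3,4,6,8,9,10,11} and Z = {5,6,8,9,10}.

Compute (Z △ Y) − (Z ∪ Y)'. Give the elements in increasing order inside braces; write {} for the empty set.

{1,2,3,4,5,11}

Z △ Y = {1,2,3,4,5,11}
Z ∪ Y = {1,2,3,4,5,6,8,9,10,11}
(Z ∪ Y)' = {7}
(Z △ Y) − (Z ∪ Y)' = {1,2,3,4,5,11}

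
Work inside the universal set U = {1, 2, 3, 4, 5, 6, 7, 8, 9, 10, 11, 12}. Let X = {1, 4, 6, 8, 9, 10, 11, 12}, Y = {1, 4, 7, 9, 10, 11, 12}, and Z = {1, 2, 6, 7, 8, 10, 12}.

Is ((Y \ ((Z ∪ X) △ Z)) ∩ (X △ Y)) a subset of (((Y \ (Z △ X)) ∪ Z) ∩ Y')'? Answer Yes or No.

Z ∪ X = {1, 2, 4, 6, 7, 8, 9, 10, 11, 12}
(Z ∪ X) △ Z = {4, 9, 11}
Y \ ((Z ∪ X) △ Z) = {1, 7, 10, 12}
X △ Y = {6, 7, 8}
(Y \ ((Z ∪ X) △ Z)) ∩ (X △ Y) = {7}
Z △ X = {2, 4, 7, 9, 11}
Y \ (Z △ X) = {1, 10, 12}
(Y \ (Z △ X)) ∪ Z = {1, 2, 6, 7, 8, 10, 12}
Y' = {2, 3, 5, 6, 8}
((Y \ (Z △ X)) ∪ Z) ∩ Y' = {2, 6, 8}
(((Y \ (Z △ X)) ∪ Z) ∩ Y')' = {1, 3, 4, 5, 7, 9, 10, 11, 12}
Every element of {7} is in {1, 3, 4, 5, 7, 9, 10, 11, 12}, so (Y \ ((Z ∪ X) △ Z)) ∩ (X △ Y) ⊆ (((Y \ (Z △ X)) ∪ Z) ∩ Y')'.

Yes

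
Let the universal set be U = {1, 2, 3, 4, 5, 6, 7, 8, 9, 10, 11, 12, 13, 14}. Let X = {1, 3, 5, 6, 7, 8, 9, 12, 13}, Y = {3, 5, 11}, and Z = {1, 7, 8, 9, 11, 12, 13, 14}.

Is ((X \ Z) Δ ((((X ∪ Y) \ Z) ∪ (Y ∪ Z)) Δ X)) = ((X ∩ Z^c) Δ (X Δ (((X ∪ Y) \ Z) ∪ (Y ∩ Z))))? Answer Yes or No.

X \ Z = {3, 5, 6}
X ∪ Y = {1, 3, 5, 6, 7, 8, 9, 11, 12, 13}
(X ∪ Y) \ Z = {3, 5, 6}
Y ∪ Z = {1, 3, 5, 7, 8, 9, 11, 12, 13, 14}
((X ∪ Y) \ Z) ∪ (Y ∪ Z) = {1, 3, 5, 6, 7, 8, 9, 11, 12, 13, 14}
(((X ∪ Y) \ Z) ∪ (Y ∪ Z)) Δ X = {11, 14}
(X \ Z) Δ ((((X ∪ Y) \ Z) ∪ (Y ∪ Z)) Δ X) = {3, 5, 6, 11, 14}
Z^c = {2, 3, 4, 5, 6, 10}
X ∩ Z^c = {3, 5, 6}
Y ∩ Z = {11}
((X ∪ Y) \ Z) ∪ (Y ∩ Z) = {3, 5, 6, 11}
X Δ (((X ∪ Y) \ Z) ∪ (Y ∩ Z)) = {1, 7, 8, 9, 11, 12, 13}
(X ∩ Z^c) Δ (X Δ (((X ∪ Y) \ Z) ∪ (Y ∩ Z))) = {1, 3, 5, 6, 7, 8, 9, 11, 12, 13}
1 ∈ (X ∩ Z^c) Δ (X Δ (((X ∪ Y) \ Z) ∪ (Y ∩ Z))) but 1 ∉ (X \ Z) Δ ((((X ∪ Y) \ Z) ∪ (Y ∪ Z)) Δ X), so they differ.

No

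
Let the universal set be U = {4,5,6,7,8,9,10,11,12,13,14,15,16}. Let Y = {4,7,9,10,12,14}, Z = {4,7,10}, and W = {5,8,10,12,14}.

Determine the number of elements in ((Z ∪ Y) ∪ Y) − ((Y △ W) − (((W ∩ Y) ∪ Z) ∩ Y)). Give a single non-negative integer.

Z ∪ Y = {4,7,9,10,12,14}
(Z ∪ Y) ∪ Y = {4,7,9,10,12,14}
Y △ W = {4,5,7,8,9}
W ∩ Y = {10,12,14}
(W ∩ Y) ∪ Z = {4,7,10,12,14}
((W ∩ Y) ∪ Z) ∩ Y = {4,7,10,12,14}
(Y △ W) − (((W ∩ Y) ∪ Z) ∩ Y) = {5,8,9}
((Z ∪ Y) ∪ Y) − ((Y △ W) − (((W ∩ Y) ∪ Z) ∩ Y)) = {4,7,10,12,14}
|((Z ∪ Y) ∪ Y) − ((Y △ W) − (((W ∩ Y) ∪ Z) ∩ Y))| = 5

5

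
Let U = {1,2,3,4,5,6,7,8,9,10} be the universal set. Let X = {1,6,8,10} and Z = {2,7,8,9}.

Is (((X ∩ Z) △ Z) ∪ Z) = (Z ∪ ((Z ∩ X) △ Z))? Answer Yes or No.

X ∩ Z = {8}
(X ∩ Z) △ Z = {2,7,9}
((X ∩ Z) △ Z) ∪ Z = {2,7,8,9}
Z ∩ X = {8}
(Z ∩ X) △ Z = {2,7,9}
Z ∪ ((Z ∩ X) △ Z) = {2,7,8,9}
Both equal {2,7,8,9}, so ((X ∩ Z) △ Z) ∪ Z = Z ∪ ((Z ∩ X) △ Z).

Yes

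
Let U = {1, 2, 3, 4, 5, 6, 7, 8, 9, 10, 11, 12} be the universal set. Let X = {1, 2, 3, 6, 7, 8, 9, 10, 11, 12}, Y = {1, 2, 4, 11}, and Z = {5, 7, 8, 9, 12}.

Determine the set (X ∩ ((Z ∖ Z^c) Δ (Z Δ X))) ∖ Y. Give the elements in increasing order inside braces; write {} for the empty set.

Z^c = {1, 2, 3, 4, 6, 10, 11}
Z ∖ Z^c = {5, 7, 8, 9, 12}
Z Δ X = {1, 2, 3, 5, 6, 10, 11}
(Z ∖ Z^c) Δ (Z Δ X) = {1, 2, 3, 6, 7, 8, 9, 10, 11, 12}
X ∩ ((Z ∖ Z^c) Δ (Z Δ X)) = {1, 2, 3, 6, 7, 8, 9, 10, 11, 12}
(X ∩ ((Z ∖ Z^c) Δ (Z Δ X))) ∖ Y = {3, 6, 7, 8, 9, 10, 12}

{3, 6, 7, 8, 9, 10, 12}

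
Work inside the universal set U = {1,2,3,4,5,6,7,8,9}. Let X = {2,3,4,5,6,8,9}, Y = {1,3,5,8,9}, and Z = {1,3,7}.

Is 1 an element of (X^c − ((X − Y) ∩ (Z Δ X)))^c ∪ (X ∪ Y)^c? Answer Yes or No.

No

1 ∉ X, so 1 ∈ X^c
1 ∉ X and 1 ∈ Y, so 1 ∉ X − Y
1 ∈ Z and 1 ∉ X, so 1 ∈ Z Δ X
1 ∉ (X − Y) and 1 ∈ (Z Δ X), so 1 ∉ (X − Y) ∩ (Z Δ X)
1 ∈ X^c and 1 ∉ ((X − Y) ∩ (Z Δ X)), so 1 ∈ X^c − ((X − Y) ∩ (Z Δ X))
1 ∉ (X^c − ((X − Y) ∩ (Z Δ X)))^c since 1 ∈ (X^c − ((X − Y) ∩ (Z Δ X)))
1 ∉ X and 1 ∈ Y, so 1 ∈ X ∪ Y
1 ∉ (X ∪ Y)^c since 1 ∈ (X ∪ Y)
1 ∉ (X^c − ((X − Y) ∩ (Z Δ X)))^c and 1 ∉ (X ∪ Y)^c, so 1 ∉ (X^c − ((X − Y) ∩ (Z Δ X)))^c ∪ (X ∪ Y)^c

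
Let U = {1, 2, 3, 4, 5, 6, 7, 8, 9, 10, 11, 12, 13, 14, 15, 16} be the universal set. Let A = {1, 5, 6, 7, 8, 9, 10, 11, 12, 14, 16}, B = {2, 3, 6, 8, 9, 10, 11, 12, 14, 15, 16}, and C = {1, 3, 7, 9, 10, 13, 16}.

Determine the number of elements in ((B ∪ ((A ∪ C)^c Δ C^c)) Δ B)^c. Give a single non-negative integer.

A ∪ C = {1, 3, 5, 6, 7, 8, 9, 10, 11, 12, 13, 14, 16}
(A ∪ C)^c = {2, 4, 15}
C^c = {2, 4, 5, 6, 8, 11, 12, 14, 15}
(A ∪ C)^c Δ C^c = {5, 6, 8, 11, 12, 14}
B ∪ ((A ∪ C)^c Δ C^c) = {2, 3, 5, 6, 8, 9, 10, 11, 12, 14, 15, 16}
(B ∪ ((A ∪ C)^c Δ C^c)) Δ B = {5}
((B ∪ ((A ∪ C)^c Δ C^c)) Δ B)^c = {1, 2, 3, 4, 6, 7, 8, 9, 10, 11, 12, 13, 14, 15, 16}
|((B ∪ ((A ∪ C)^c Δ C^c)) Δ B)^c| = 15

15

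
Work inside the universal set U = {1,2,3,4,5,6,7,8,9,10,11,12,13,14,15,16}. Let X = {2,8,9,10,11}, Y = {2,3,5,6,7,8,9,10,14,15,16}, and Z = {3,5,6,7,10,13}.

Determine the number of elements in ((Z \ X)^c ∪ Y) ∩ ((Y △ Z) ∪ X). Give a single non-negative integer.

8

Z \ X = {3,5,6,7,13}
(Z \ X)^c = {1,2,4,8,9,10,11,12,14,15,16}
(Z \ X)^c ∪ Y = {1,2,3,4,5,6,7,8,9,10,11,12,14,15,16}
Y △ Z = {2,8,9,13,14,15,16}
(Y △ Z) ∪ X = {2,8,9,10,11,13,14,15,16}
((Z \ X)^c ∪ Y) ∩ ((Y △ Z) ∪ X) = {2,8,9,10,11,14,15,16}
|((Z \ X)^c ∪ Y) ∩ ((Y △ Z) ∪ X)| = 8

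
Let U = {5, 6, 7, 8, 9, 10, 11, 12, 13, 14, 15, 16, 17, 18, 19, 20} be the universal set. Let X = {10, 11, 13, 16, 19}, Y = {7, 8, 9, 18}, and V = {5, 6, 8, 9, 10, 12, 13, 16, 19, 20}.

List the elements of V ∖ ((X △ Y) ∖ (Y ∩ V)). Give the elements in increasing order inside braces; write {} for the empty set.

X △ Y = {7, 8, 9, 10, 11, 13, 16, 18, 19}
Y ∩ V = {8, 9}
(X △ Y) ∖ (Y ∩ V) = {7, 10, 11, 13, 16, 18, 19}
V ∖ ((X △ Y) ∖ (Y ∩ V)) = {5, 6, 8, 9, 12, 20}

{5, 6, 8, 9, 12, 20}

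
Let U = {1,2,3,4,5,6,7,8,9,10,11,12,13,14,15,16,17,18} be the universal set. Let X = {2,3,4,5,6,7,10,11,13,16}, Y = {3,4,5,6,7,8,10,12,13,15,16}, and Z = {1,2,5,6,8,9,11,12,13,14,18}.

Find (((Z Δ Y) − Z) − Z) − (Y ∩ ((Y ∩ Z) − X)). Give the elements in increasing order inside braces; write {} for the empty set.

{3,4,7,10,15,16}

Z Δ Y = {1,2,3,4,7,9,10,11,14,15,16,18}
(Z Δ Y) − Z = {3,4,7,10,15,16}
((Z Δ Y) − Z) − Z = {3,4,7,10,15,16}
Y ∩ Z = {5,6,8,12,13}
(Y ∩ Z) − X = {8,12}
Y ∩ ((Y ∩ Z) − X) = {8,12}
(((Z Δ Y) − Z) − Z) − (Y ∩ ((Y ∩ Z) − X)) = {3,4,7,10,15,16}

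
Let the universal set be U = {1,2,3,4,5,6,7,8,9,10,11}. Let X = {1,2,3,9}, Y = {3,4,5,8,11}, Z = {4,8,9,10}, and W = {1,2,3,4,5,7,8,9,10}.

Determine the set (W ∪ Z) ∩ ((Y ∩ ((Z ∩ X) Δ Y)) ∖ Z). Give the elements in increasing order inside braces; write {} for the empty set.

W ∪ Z = {1,2,3,4,5,7,8,9,10}
Z ∩ X = {9}
(Z ∩ X) Δ Y = {3,4,5,8,9,11}
Y ∩ ((Z ∩ X) Δ Y) = {3,4,5,8,11}
(Y ∩ ((Z ∩ X) Δ Y)) ∖ Z = {3,5,11}
(W ∪ Z) ∩ ((Y ∩ ((Z ∩ X) Δ Y)) ∖ Z) = {3,5}

{3,5}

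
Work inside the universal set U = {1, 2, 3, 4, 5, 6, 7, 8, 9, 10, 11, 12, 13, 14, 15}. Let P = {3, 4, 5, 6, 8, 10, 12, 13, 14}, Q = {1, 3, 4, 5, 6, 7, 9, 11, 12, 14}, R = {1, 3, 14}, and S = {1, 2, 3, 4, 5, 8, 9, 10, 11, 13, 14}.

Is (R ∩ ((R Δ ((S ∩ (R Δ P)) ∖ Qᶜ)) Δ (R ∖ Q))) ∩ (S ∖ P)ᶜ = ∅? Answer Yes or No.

No

R Δ P = {1, 4, 5, 6, 8, 10, 12, 13}
S ∩ (R Δ P) = {1, 4, 5, 8, 10, 13}
Qᶜ = {2, 8, 10, 13, 15}
(S ∩ (R Δ P)) ∖ Qᶜ = {1, 4, 5}
R Δ ((S ∩ (R Δ P)) ∖ Qᶜ) = {3, 4, 5, 14}
R ∖ Q = {}
(R Δ ((S ∩ (R Δ P)) ∖ Qᶜ)) Δ (R ∖ Q) = {3, 4, 5, 14}
R ∩ ((R Δ ((S ∩ (R Δ P)) ∖ Qᶜ)) Δ (R ∖ Q)) = {3, 14}
S ∖ P = {1, 2, 9, 11}
(S ∖ P)ᶜ = {3, 4, 5, 6, 7, 8, 10, 12, 13, 14, 15}
3 lies in both, so they are not disjoint.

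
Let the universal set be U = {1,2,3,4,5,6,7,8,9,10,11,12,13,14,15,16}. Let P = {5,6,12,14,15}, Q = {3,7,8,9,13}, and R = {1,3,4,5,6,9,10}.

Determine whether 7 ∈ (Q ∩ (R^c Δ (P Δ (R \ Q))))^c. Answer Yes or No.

7 ∉ R, so 7 ∈ R^c
7 ∉ R and 7 ∈ Q, so 7 ∉ R \ Q
7 ∉ P and 7 ∉ (R \ Q), so 7 ∉ P Δ (R \ Q)
7 ∈ R^c and 7 ∉ (P Δ (R \ Q)), so 7 ∈ R^c Δ (P Δ (R \ Q))
7 ∈ Q and 7 ∈ (R^c Δ (P Δ (R \ Q))), so 7 ∈ Q ∩ (R^c Δ (P Δ (R \ Q)))
7 ∉ (Q ∩ (R^c Δ (P Δ (R \ Q))))^c since 7 ∈ (Q ∩ (R^c Δ (P Δ (R \ Q))))

No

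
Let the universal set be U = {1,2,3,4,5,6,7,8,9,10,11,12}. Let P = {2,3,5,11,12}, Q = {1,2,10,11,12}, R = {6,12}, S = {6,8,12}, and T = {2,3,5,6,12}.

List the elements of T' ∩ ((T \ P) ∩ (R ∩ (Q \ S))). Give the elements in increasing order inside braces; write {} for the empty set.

T' = {1,4,7,8,9,10,11}
T \ P = {6}
Q \ S = {1,2,10,11}
R ∩ (Q \ S) = {}
(T \ P) ∩ (R ∩ (Q \ S)) = {}
T' ∩ ((T \ P) ∩ (R ∩ (Q \ S))) = {}

{}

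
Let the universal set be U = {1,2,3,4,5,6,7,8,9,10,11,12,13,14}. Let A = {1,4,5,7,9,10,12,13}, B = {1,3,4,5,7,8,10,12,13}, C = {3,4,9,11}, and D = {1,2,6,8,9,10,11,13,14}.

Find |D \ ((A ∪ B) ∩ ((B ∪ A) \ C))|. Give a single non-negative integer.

A ∪ B = {1,3,4,5,7,8,9,10,12,13}
B ∪ A = {1,3,4,5,7,8,9,10,12,13}
(B ∪ A) \ C = {1,5,7,8,10,12,13}
(A ∪ B) ∩ ((B ∪ A) \ C) = {1,5,7,8,10,12,13}
D \ ((A ∪ B) ∩ ((B ∪ A) \ C)) = {2,6,9,11,14}
|D \ ((A ∪ B) ∩ ((B ∪ A) \ C))| = 5

5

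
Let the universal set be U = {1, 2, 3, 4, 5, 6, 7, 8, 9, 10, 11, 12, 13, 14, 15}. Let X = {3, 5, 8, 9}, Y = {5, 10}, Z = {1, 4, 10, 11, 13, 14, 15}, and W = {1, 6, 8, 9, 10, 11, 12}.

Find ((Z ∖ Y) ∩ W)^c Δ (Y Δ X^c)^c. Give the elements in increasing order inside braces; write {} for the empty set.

{2, 4, 5, 6, 7, 12, 13, 14, 15}

Z ∖ Y = {1, 4, 11, 13, 14, 15}
(Z ∖ Y) ∩ W = {1, 11}
((Z ∖ Y) ∩ W)^c = {2, 3, 4, 5, 6, 7, 8, 9, 10, 12, 13, 14, 15}
X^c = {1, 2, 4, 6, 7, 10, 11, 12, 13, 14, 15}
Y Δ X^c = {1, 2, 4, 5, 6, 7, 11, 12, 13, 14, 15}
(Y Δ X^c)^c = {3, 8, 9, 10}
((Z ∖ Y) ∩ W)^c Δ (Y Δ X^c)^c = {2, 4, 5, 6, 7, 12, 13, 14, 15}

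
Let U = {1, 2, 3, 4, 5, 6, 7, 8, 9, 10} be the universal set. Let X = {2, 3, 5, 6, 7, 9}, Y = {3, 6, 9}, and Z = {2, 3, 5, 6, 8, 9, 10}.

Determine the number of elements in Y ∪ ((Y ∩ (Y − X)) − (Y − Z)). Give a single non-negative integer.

Y − X = {}
Y ∩ (Y − X) = {}
Y − Z = {}
(Y ∩ (Y − X)) − (Y − Z) = {}
Y ∪ ((Y ∩ (Y − X)) − (Y − Z)) = {3, 6, 9}
|Y ∪ ((Y ∩ (Y − X)) − (Y − Z))| = 3

3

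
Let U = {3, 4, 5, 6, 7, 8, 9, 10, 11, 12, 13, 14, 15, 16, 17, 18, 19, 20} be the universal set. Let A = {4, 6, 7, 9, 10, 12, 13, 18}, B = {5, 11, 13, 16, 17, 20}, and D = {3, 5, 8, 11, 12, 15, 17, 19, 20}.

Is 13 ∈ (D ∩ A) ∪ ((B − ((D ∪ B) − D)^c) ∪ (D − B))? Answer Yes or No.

13 ∉ D and 13 ∈ A, so 13 ∉ D ∩ A
13 ∉ D and 13 ∈ B, so 13 ∈ D ∪ B
13 ∈ (D ∪ B) and 13 ∉ D, so 13 ∈ (D ∪ B) − D
13 ∉ ((D ∪ B) − D)^c since 13 ∈ ((D ∪ B) − D)
13 ∈ B and 13 ∉ ((D ∪ B) − D)^c, so 13 ∈ B − ((D ∪ B) − D)^c
13 ∉ D and 13 ∈ B, so 13 ∉ D − B
13 ∈ (B − ((D ∪ B) − D)^c) and 13 ∉ (D − B), so 13 ∈ (B − ((D ∪ B) − D)^c) ∪ (D − B)
13 ∉ (D ∩ A) and 13 ∈ ((B − ((D ∪ B) − D)^c) ∪ (D − B)), so 13 ∈ (D ∩ A) ∪ ((B − ((D ∪ B) − D)^c) ∪ (D − B))

Yes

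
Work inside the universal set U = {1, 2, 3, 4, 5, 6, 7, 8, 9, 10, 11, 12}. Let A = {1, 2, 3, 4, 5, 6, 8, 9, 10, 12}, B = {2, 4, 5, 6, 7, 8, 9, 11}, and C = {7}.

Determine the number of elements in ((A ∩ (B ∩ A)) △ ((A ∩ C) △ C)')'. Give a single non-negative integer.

B ∩ A = {2, 4, 5, 6, 8, 9}
A ∩ (B ∩ A) = {2, 4, 5, 6, 8, 9}
A ∩ C = {}
(A ∩ C) △ C = {7}
((A ∩ C) △ C)' = {1, 2, 3, 4, 5, 6, 8, 9, 10, 11, 12}
(A ∩ (B ∩ A)) △ ((A ∩ C) △ C)' = {1, 3, 10, 11, 12}
((A ∩ (B ∩ A)) △ ((A ∩ C) △ C)')' = {2, 4, 5, 6, 7, 8, 9}
|((A ∩ (B ∩ A)) △ ((A ∩ C) △ C)')'| = 7

7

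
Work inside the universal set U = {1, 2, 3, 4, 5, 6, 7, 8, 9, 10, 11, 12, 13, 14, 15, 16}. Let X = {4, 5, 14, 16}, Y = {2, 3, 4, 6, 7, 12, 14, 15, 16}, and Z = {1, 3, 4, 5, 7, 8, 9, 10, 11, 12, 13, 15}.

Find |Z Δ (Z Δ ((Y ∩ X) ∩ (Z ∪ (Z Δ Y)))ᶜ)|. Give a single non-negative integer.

13

Y ∩ X = {4, 14, 16}
Z Δ Y = {1, 2, 5, 6, 8, 9, 10, 11, 13, 14, 16}
Z ∪ (Z Δ Y) = {1, 2, 3, 4, 5, 6, 7, 8, 9, 10, 11, 12, 13, 14, 15, 16}
(Y ∩ X) ∩ (Z ∪ (Z Δ Y)) = {4, 14, 16}
((Y ∩ X) ∩ (Z ∪ (Z Δ Y)))ᶜ = {1, 2, 3, 5, 6, 7, 8, 9, 10, 11, 12, 13, 15}
Z Δ ((Y ∩ X) ∩ (Z ∪ (Z Δ Y)))ᶜ = {2, 4, 6}
Z Δ (Z Δ ((Y ∩ X) ∩ (Z ∪ (Z Δ Y)))ᶜ) = {1, 2, 3, 5, 6, 7, 8, 9, 10, 11, 12, 13, 15}
|Z Δ (Z Δ ((Y ∩ X) ∩ (Z ∪ (Z Δ Y)))ᶜ)| = 13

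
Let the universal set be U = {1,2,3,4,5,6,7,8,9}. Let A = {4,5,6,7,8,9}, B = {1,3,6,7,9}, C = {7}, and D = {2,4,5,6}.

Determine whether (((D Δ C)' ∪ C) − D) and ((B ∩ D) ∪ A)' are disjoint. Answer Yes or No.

No

D Δ C = {2,4,5,6,7}
(D Δ C)' = {1,3,8,9}
(D Δ C)' ∪ C = {1,3,7,8,9}
((D Δ C)' ∪ C) − D = {1,3,7,8,9}
B ∩ D = {6}
(B ∩ D) ∪ A = {4,5,6,7,8,9}
((B ∩ D) ∪ A)' = {1,2,3}
1 lies in both, so they are not disjoint.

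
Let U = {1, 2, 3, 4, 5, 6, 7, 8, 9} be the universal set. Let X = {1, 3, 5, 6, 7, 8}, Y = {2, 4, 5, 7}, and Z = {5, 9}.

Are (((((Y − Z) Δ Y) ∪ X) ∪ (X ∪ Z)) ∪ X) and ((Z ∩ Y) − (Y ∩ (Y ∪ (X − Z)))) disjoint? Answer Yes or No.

Y − Z = {2, 4, 7}
(Y − Z) Δ Y = {5}
((Y − Z) Δ Y) ∪ X = {1, 3, 5, 6, 7, 8}
X ∪ Z = {1, 3, 5, 6, 7, 8, 9}
(((Y − Z) Δ Y) ∪ X) ∪ (X ∪ Z) = {1, 3, 5, 6, 7, 8, 9}
((((Y − Z) Δ Y) ∪ X) ∪ (X ∪ Z)) ∪ X = {1, 3, 5, 6, 7, 8, 9}
Z ∩ Y = {5}
X − Z = {1, 3, 6, 7, 8}
Y ∪ (X − Z) = {1, 2, 3, 4, 5, 6, 7, 8}
Y ∩ (Y ∪ (X − Z)) = {2, 4, 5, 7}
(Z ∩ Y) − (Y ∩ (Y ∪ (X − Z))) = {}
{1, 3, 5, 6, 7, 8, 9} and {} share no elements.

Yes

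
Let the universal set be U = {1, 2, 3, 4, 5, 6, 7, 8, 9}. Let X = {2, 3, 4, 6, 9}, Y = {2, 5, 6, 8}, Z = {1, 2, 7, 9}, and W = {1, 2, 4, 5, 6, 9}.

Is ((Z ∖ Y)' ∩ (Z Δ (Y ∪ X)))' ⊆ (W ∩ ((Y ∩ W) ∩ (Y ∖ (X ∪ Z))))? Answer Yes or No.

Z ∖ Y = {1, 7, 9}
(Z ∖ Y)' = {2, 3, 4, 5, 6, 8}
Y ∪ X = {2, 3, 4, 5, 6, 8, 9}
Z Δ (Y ∪ X) = {1, 3, 4, 5, 6, 7, 8}
(Z ∖ Y)' ∩ (Z Δ (Y ∪ X)) = {3, 4, 5, 6, 8}
((Z ∖ Y)' ∩ (Z Δ (Y ∪ X)))' = {1, 2, 7, 9}
Y ∩ W = {2, 5, 6}
X ∪ Z = {1, 2, 3, 4, 6, 7, 9}
Y ∖ (X ∪ Z) = {5, 8}
(Y ∩ W) ∩ (Y ∖ (X ∪ Z)) = {5}
W ∩ ((Y ∩ W) ∩ (Y ∖ (X ∪ Z))) = {5}
1 ∈ ((Z ∖ Y)' ∩ (Z Δ (Y ∪ X)))' but 1 ∉ W ∩ ((Y ∩ W) ∩ (Y ∖ (X ∪ Z))), so the inclusion fails.

No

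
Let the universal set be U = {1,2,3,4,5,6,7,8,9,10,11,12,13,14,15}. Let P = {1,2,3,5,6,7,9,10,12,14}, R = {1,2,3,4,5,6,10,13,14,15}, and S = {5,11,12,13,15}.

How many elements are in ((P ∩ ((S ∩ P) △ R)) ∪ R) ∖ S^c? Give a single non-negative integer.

4

S ∩ P = {5,12}
(S ∩ P) △ R = {1,2,3,4,6,10,12,13,14,15}
P ∩ ((S ∩ P) △ R) = {1,2,3,6,10,12,14}
(P ∩ ((S ∩ P) △ R)) ∪ R = {1,2,3,4,5,6,10,12,13,14,15}
S^c = {1,2,3,4,6,7,8,9,10,14}
((P ∩ ((S ∩ P) △ R)) ∪ R) ∖ S^c = {5,12,13,15}
|((P ∩ ((S ∩ P) △ R)) ∪ R) ∖ S^c| = 4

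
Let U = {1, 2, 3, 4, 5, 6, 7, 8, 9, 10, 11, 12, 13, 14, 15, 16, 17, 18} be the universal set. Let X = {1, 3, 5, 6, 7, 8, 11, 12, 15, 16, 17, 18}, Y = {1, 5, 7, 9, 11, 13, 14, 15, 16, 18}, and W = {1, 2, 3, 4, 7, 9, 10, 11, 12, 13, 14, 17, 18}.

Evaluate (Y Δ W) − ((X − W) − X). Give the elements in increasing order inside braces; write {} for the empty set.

{2, 3, 4, 5, 10, 12, 15, 16, 17}

Y Δ W = {2, 3, 4, 5, 10, 12, 15, 16, 17}
X − W = {5, 6, 8, 15, 16}
(X − W) − X = {}
(Y Δ W) − ((X − W) − X) = {2, 3, 4, 5, 10, 12, 15, 16, 17}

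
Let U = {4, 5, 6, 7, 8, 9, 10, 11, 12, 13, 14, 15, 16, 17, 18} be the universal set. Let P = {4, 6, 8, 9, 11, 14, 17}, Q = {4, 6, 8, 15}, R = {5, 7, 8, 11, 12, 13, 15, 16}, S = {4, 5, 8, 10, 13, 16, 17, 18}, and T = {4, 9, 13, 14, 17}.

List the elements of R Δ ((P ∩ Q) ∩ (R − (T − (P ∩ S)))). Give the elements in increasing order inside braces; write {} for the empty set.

P ∩ Q = {4, 6, 8}
P ∩ S = {4, 8, 17}
T − (P ∩ S) = {9, 13, 14}
R − (T − (P ∩ S)) = {5, 7, 8, 11, 12, 15, 16}
(P ∩ Q) ∩ (R − (T − (P ∩ S))) = {8}
R Δ ((P ∩ Q) ∩ (R − (T − (P ∩ S)))) = {5, 7, 11, 12, 13, 15, 16}

{5, 7, 11, 12, 13, 15, 16}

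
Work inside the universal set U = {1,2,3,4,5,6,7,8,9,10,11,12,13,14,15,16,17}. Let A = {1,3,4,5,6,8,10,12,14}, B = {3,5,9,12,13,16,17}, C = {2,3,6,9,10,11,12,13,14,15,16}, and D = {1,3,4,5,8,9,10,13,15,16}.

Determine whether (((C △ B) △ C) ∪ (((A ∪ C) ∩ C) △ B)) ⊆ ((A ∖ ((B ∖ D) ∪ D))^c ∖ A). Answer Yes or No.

No

C △ B = {2,5,6,10,11,14,15,17}
(C △ B) △ C = {3,5,9,12,13,16,17}
A ∪ C = {1,2,3,4,5,6,8,9,10,11,12,13,14,15,16}
(A ∪ C) ∩ C = {2,3,6,9,10,11,12,13,14,15,16}
((A ∪ C) ∩ C) △ B = {2,5,6,10,11,14,15,17}
((C △ B) △ C) ∪ (((A ∪ C) ∩ C) △ B) = {2,3,5,6,9,10,11,12,13,14,15,16,17}
B ∖ D = {12,17}
(B ∖ D) ∪ D = {1,3,4,5,8,9,10,12,13,15,16,17}
A ∖ ((B ∖ D) ∪ D) = {6,14}
(A ∖ ((B ∖ D) ∪ D))^c = {1,2,3,4,5,7,8,9,10,11,12,13,15,16,17}
(A ∖ ((B ∖ D) ∪ D))^c ∖ A = {2,7,9,11,13,15,16,17}
3 ∈ ((C △ B) △ C) ∪ (((A ∪ C) ∩ C) △ B) but 3 ∉ (A ∖ ((B ∖ D) ∪ D))^c ∖ A, so the inclusion fails.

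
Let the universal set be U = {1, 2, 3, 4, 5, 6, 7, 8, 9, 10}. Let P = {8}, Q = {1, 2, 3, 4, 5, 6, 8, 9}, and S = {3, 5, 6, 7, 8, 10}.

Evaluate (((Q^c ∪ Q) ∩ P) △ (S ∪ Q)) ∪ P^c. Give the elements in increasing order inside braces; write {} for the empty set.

{1, 2, 3, 4, 5, 6, 7, 9, 10}

Q^c = {7, 10}
Q^c ∪ Q = {1, 2, 3, 4, 5, 6, 7, 8, 9, 10}
(Q^c ∪ Q) ∩ P = {8}
S ∪ Q = {1, 2, 3, 4, 5, 6, 7, 8, 9, 10}
((Q^c ∪ Q) ∩ P) △ (S ∪ Q) = {1, 2, 3, 4, 5, 6, 7, 9, 10}
P^c = {1, 2, 3, 4, 5, 6, 7, 9, 10}
(((Q^c ∪ Q) ∩ P) △ (S ∪ Q)) ∪ P^c = {1, 2, 3, 4, 5, 6, 7, 9, 10}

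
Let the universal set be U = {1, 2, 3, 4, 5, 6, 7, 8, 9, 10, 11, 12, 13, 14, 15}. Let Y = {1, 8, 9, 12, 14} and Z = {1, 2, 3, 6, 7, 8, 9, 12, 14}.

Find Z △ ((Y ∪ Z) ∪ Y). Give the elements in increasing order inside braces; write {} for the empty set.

Y ∪ Z = {1, 2, 3, 6, 7, 8, 9, 12, 14}
(Y ∪ Z) ∪ Y = {1, 2, 3, 6, 7, 8, 9, 12, 14}
Z △ ((Y ∪ Z) ∪ Y) = {}

{}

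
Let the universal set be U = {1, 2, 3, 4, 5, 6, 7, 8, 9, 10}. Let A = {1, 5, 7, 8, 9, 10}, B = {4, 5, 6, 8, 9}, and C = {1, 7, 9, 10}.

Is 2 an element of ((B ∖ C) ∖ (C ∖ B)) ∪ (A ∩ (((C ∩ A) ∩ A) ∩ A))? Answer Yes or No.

2 ∉ B and 2 ∉ C, so 2 ∉ B ∖ C
2 ∉ C and 2 ∉ B, so 2 ∉ C ∖ B
2 ∉ (B ∖ C) and 2 ∉ (C ∖ B), so 2 ∉ (B ∖ C) ∖ (C ∖ B)
2 ∉ C and 2 ∉ A, so 2 ∉ C ∩ A
2 ∉ (C ∩ A) and 2 ∉ A, so 2 ∉ (C ∩ A) ∩ A
2 ∉ ((C ∩ A) ∩ A) and 2 ∉ A, so 2 ∉ ((C ∩ A) ∩ A) ∩ A
2 ∉ A and 2 ∉ (((C ∩ A) ∩ A) ∩ A), so 2 ∉ A ∩ (((C ∩ A) ∩ A) ∩ A)
2 ∉ ((B ∖ C) ∖ (C ∖ B)) and 2 ∉ (A ∩ (((C ∩ A) ∩ A) ∩ A)), so 2 ∉ ((B ∖ C) ∖ (C ∖ B)) ∪ (A ∩ (((C ∩ A) ∩ A) ∩ A))

No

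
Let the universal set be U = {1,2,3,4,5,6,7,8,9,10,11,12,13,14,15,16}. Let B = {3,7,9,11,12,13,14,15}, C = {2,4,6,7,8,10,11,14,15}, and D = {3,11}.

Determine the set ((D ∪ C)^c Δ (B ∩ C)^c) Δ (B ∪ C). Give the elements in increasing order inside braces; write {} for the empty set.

{7,9,11,12,13,14,15}

D ∪ C = {2,3,4,6,7,8,10,11,14,15}
(D ∪ C)^c = {1,5,9,12,13,16}
B ∩ C = {7,11,14,15}
(B ∩ C)^c = {1,2,3,4,5,6,8,9,10,12,13,16}
(D ∪ C)^c Δ (B ∩ C)^c = {2,3,4,6,8,10}
B ∪ C = {2,3,4,6,7,8,9,10,11,12,13,14,15}
((D ∪ C)^c Δ (B ∩ C)^c) Δ (B ∪ C) = {7,9,11,12,13,14,15}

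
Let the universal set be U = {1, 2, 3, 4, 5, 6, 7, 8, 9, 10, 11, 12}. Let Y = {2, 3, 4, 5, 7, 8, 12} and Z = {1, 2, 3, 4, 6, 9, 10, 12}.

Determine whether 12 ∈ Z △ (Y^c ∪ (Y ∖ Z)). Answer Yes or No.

Yes

12 ∈ Y, so 12 ∉ Y^c
12 ∈ Y and 12 ∈ Z, so 12 ∉ Y ∖ Z
12 ∉ Y^c and 12 ∉ (Y ∖ Z), so 12 ∉ Y^c ∪ (Y ∖ Z)
12 ∈ Z and 12 ∉ (Y^c ∪ (Y ∖ Z)), so 12 ∈ Z △ (Y^c ∪ (Y ∖ Z))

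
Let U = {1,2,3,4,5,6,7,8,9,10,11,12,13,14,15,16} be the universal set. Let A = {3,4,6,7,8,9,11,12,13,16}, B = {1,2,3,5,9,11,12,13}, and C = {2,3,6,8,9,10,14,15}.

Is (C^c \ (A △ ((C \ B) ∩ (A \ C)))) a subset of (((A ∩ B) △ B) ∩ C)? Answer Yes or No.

No

C^c = {1,4,5,7,11,12,13,16}
C \ B = {6,8,10,14,15}
A \ C = {4,7,11,12,13,16}
(C \ B) ∩ (A \ C) = {}
A △ ((C \ B) ∩ (A \ C)) = {3,4,6,7,8,9,11,12,13,16}
C^c \ (A △ ((C \ B) ∩ (A \ C))) = {1,5}
A ∩ B = {3,9,11,12,13}
(A ∩ B) △ B = {1,2,5}
((A ∩ B) △ B) ∩ C = {2}
1 ∈ C^c \ (A △ ((C \ B) ∩ (A \ C))) but 1 ∉ ((A ∩ B) △ B) ∩ C, so the inclusion fails.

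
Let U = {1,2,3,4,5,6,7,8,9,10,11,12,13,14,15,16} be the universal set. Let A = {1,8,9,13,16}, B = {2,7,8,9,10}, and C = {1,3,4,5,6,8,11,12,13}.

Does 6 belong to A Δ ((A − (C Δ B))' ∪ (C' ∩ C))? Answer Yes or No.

6 ∈ C and 6 ∉ B, so 6 ∈ C Δ B
6 ∉ A and 6 ∈ (C Δ B), so 6 ∉ A − (C Δ B)
6 ∈ (A − (C Δ B))' since 6 ∉ (A − (C Δ B))
6 ∈ C, so 6 ∉ C'
6 ∉ C' and 6 ∈ C, so 6 ∉ C' ∩ C
6 ∈ (A − (C Δ B))' and 6 ∉ (C' ∩ C), so 6 ∈ (A − (C Δ B))' ∪ (C' ∩ C)
6 ∉ A and 6 ∈ ((A − (C Δ B))' ∪ (C' ∩ C)), so 6 ∈ A Δ ((A − (C Δ B))' ∪ (C' ∩ C))

Yes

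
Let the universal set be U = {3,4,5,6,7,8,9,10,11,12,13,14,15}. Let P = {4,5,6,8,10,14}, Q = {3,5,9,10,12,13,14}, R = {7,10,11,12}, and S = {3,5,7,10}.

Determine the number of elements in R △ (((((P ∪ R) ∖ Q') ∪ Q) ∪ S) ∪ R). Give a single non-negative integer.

5

P ∪ R = {4,5,6,7,8,10,11,12,14}
Q' = {4,6,7,8,11,15}
(P ∪ R) ∖ Q' = {5,10,12,14}
((P ∪ R) ∖ Q') ∪ Q = {3,5,9,10,12,13,14}
(((P ∪ R) ∖ Q') ∪ Q) ∪ S = {3,5,7,9,10,12,13,14}
((((P ∪ R) ∖ Q') ∪ Q) ∪ S) ∪ R = {3,5,7,9,10,11,12,13,14}
R △ (((((P ∪ R) ∖ Q') ∪ Q) ∪ S) ∪ R) = {3,5,9,13,14}
|R △ (((((P ∪ R) ∖ Q') ∪ Q) ∪ S) ∪ R)| = 5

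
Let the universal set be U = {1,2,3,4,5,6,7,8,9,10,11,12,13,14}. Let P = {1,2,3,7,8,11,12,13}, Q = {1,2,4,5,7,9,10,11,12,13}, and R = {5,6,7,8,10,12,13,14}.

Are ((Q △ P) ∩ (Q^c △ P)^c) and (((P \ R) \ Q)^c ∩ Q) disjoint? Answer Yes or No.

Q △ P = {3,4,5,8,9,10}
Q^c = {3,6,8,14}
Q^c △ P = {1,2,6,7,11,12,13,14}
(Q^c △ P)^c = {3,4,5,8,9,10}
(Q △ P) ∩ (Q^c △ P)^c = {3,4,5,8,9,10}
P \ R = {1,2,3,11}
(P \ R) \ Q = {3}
((P \ R) \ Q)^c = {1,2,4,5,6,7,8,9,10,11,12,13,14}
((P \ R) \ Q)^c ∩ Q = {1,2,4,5,7,9,10,11,12,13}
4 lies in both, so they are not disjoint.

No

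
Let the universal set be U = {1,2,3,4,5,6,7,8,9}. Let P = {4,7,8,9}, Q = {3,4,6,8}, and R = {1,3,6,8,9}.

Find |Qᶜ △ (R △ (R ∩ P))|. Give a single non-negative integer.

Qᶜ = {1,2,5,7,9}
R ∩ P = {8,9}
R △ (R ∩ P) = {1,3,6}
Qᶜ △ (R △ (R ∩ P)) = {2,3,5,6,7,9}
|Qᶜ △ (R △ (R ∩ P))| = 6

6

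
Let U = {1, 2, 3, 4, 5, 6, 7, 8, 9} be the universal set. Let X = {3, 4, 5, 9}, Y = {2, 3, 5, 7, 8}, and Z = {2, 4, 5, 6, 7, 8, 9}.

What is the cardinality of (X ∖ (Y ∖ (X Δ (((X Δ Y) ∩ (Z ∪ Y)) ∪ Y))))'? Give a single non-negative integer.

X Δ Y = {2, 4, 7, 8, 9}
Z ∪ Y = {2, 3, 4, 5, 6, 7, 8, 9}
(X Δ Y) ∩ (Z ∪ Y) = {2, 4, 7, 8, 9}
((X Δ Y) ∩ (Z ∪ Y)) ∪ Y = {2, 3, 4, 5, 7, 8, 9}
X Δ (((X Δ Y) ∩ (Z ∪ Y)) ∪ Y) = {2, 7, 8}
Y ∖ (X Δ (((X Δ Y) ∩ (Z ∪ Y)) ∪ Y)) = {3, 5}
X ∖ (Y ∖ (X Δ (((X Δ Y) ∩ (Z ∪ Y)) ∪ Y))) = {4, 9}
(X ∖ (Y ∖ (X Δ (((X Δ Y) ∩ (Z ∪ Y)) ∪ Y))))' = {1, 2, 3, 5, 6, 7, 8}
|(X ∖ (Y ∖ (X Δ (((X Δ Y) ∩ (Z ∪ Y)) ∪ Y))))'| = 7

7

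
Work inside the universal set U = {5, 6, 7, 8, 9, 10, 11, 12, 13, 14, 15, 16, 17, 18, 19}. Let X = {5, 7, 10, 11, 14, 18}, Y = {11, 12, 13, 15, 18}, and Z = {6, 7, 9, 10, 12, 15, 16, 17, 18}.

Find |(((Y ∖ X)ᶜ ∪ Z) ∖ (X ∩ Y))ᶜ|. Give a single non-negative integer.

3

Y ∖ X = {12, 13, 15}
(Y ∖ X)ᶜ = {5, 6, 7, 8, 9, 10, 11, 14, 16, 17, 18, 19}
(Y ∖ X)ᶜ ∪ Z = {5, 6, 7, 8, 9, 10, 11, 12, 14, 15, 16, 17, 18, 19}
X ∩ Y = {11, 18}
((Y ∖ X)ᶜ ∪ Z) ∖ (X ∩ Y) = {5, 6, 7, 8, 9, 10, 12, 14, 15, 16, 17, 19}
(((Y ∖ X)ᶜ ∪ Z) ∖ (X ∩ Y))ᶜ = {11, 13, 18}
|(((Y ∖ X)ᶜ ∪ Z) ∖ (X ∩ Y))ᶜ| = 3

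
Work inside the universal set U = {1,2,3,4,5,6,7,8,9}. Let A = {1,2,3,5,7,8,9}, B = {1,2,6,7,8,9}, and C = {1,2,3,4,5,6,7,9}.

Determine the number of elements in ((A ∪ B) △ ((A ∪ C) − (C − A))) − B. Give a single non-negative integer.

0

A ∪ B = {1,2,3,5,6,7,8,9}
A ∪ C = {1,2,3,4,5,6,7,8,9}
C − A = {4,6}
(A ∪ C) − (C − A) = {1,2,3,5,7,8,9}
(A ∪ B) △ ((A ∪ C) − (C − A)) = {6}
((A ∪ B) △ ((A ∪ C) − (C − A))) − B = {}
|((A ∪ B) △ ((A ∪ C) − (C − A))) − B| = 0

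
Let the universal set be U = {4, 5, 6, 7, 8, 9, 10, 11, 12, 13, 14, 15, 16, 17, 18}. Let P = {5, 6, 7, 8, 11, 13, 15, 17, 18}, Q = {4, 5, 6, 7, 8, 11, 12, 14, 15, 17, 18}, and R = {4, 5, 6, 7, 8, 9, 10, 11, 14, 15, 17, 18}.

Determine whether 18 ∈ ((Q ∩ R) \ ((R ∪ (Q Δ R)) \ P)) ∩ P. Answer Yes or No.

18 ∈ Q and 18 ∈ R, so 18 ∈ Q ∩ R
18 ∈ Q and 18 ∈ R, so 18 ∉ Q Δ R
18 ∈ R and 18 ∉ (Q Δ R), so 18 ∈ R ∪ (Q Δ R)
18 ∈ (R ∪ (Q Δ R)) and 18 ∈ P, so 18 ∉ (R ∪ (Q Δ R)) \ P
18 ∈ (Q ∩ R) and 18 ∉ ((R ∪ (Q Δ R)) \ P), so 18 ∈ (Q ∩ R) \ ((R ∪ (Q Δ R)) \ P)
18 ∈ ((Q ∩ R) \ ((R ∪ (Q Δ R)) \ P)) and 18 ∈ P, so 18 ∈ ((Q ∩ R) \ ((R ∪ (Q Δ R)) \ P)) ∩ P

Yes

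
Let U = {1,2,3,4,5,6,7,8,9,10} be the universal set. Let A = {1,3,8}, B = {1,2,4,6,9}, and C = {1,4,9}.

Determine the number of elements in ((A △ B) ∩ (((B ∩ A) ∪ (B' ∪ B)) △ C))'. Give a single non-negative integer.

6

A △ B = {2,3,4,6,8,9}
B ∩ A = {1}
B' = {3,5,7,8,10}
B' ∪ B = {1,2,3,4,5,6,7,8,9,10}
(B ∩ A) ∪ (B' ∪ B) = {1,2,3,4,5,6,7,8,9,10}
((B ∩ A) ∪ (B' ∪ B)) △ C = {2,3,5,6,7,8,10}
(A △ B) ∩ (((B ∩ A) ∪ (B' ∪ B)) △ C) = {2,3,6,8}
((A △ B) ∩ (((B ∩ A) ∪ (B' ∪ B)) △ C))' = {1,4,5,7,9,10}
|((A △ B) ∩ (((B ∩ A) ∪ (B' ∪ B)) △ C))'| = 6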